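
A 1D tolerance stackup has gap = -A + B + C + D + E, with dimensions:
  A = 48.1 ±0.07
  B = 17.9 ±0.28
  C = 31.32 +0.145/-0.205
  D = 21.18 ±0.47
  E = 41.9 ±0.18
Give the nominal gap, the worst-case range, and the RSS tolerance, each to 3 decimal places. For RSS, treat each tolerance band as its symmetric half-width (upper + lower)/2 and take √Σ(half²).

Stack each dimension's contribution:
  -A: nom -48.100 → Σnom=-48.100; wc +0.070/-0.070 → slack +0.070/-0.070; half-tol=0.070, Σhalf²=0.004900
  +B: nom +17.900 → Σnom=-30.200; wc +0.280/-0.280 → slack +0.350/-0.350; half-tol=0.280, Σhalf²=0.083300
  +C: nom +31.320 → Σnom=1.120; wc +0.145/-0.205 → slack +0.495/-0.555; half-tol=0.175, Σhalf²=0.113925
  +D: nom +21.180 → Σnom=22.300; wc +0.470/-0.470 → slack +0.965/-1.025; half-tol=0.470, Σhalf²=0.334825
  +E: nom +41.900 → Σnom=64.200; wc +0.180/-0.180 → slack +1.145/-1.205; half-tol=0.180, Σhalf²=0.367225
Nominal = 64.200. Worst-case = [64.200 - 1.205, 64.200 + 1.145] = [62.995, 65.345]. RSS = √0.367225 = 0.606.

nominal=64.200 wc=[62.995,65.345] rss=0.606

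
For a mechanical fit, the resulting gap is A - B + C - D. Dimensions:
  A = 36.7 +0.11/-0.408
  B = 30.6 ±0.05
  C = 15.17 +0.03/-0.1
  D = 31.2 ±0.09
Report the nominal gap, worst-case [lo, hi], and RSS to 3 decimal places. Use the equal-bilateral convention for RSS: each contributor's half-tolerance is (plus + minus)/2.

Stack each dimension's contribution:
  +A: nom +36.700 → Σnom=36.700; wc +0.110/-0.408 → slack +0.110/-0.408; half-tol=0.259, Σhalf²=0.067081
  -B: nom -30.600 → Σnom=6.100; wc +0.050/-0.050 → slack +0.160/-0.458; half-tol=0.050, Σhalf²=0.069581
  +C: nom +15.170 → Σnom=21.270; wc +0.030/-0.100 → slack +0.190/-0.558; half-tol=0.065, Σhalf²=0.073806
  -D: nom -31.200 → Σnom=-9.930; wc +0.090/-0.090 → slack +0.280/-0.648; half-tol=0.090, Σhalf²=0.081906
Nominal = -9.930. Worst-case = [-9.930 - 0.648, -9.930 + 0.280] = [-10.578, -9.650]. RSS = √0.081906 = 0.286.

nominal=-9.930 wc=[-10.578,-9.650] rss=0.286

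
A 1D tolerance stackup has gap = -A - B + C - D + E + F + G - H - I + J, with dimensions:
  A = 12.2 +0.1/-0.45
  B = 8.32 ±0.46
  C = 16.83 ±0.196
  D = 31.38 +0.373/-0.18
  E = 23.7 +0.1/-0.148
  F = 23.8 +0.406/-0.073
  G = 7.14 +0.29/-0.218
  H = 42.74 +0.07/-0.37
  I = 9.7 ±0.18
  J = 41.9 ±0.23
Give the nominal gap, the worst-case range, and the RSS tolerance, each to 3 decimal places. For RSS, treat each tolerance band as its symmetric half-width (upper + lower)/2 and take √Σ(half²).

nominal=9.030 wc=[6.982,11.892] rss=0.820

Stack each dimension's contribution:
  -A: nom -12.200 → Σnom=-12.200; wc +0.450/-0.100 → slack +0.450/-0.100; half-tol=0.275, Σhalf²=0.075625
  -B: nom -8.320 → Σnom=-20.520; wc +0.460/-0.460 → slack +0.910/-0.560; half-tol=0.460, Σhalf²=0.287225
  +C: nom +16.830 → Σnom=-3.690; wc +0.196/-0.196 → slack +1.106/-0.756; half-tol=0.196, Σhalf²=0.325641
  -D: nom -31.380 → Σnom=-35.070; wc +0.180/-0.373 → slack +1.286/-1.129; half-tol=0.276, Σhalf²=0.402093
  +E: nom +23.700 → Σnom=-11.370; wc +0.100/-0.148 → slack +1.386/-1.277; half-tol=0.124, Σhalf²=0.417469
  +F: nom +23.800 → Σnom=12.430; wc +0.406/-0.073 → slack +1.792/-1.350; half-tol=0.240, Σhalf²=0.474830
  +G: nom +7.140 → Σnom=19.570; wc +0.290/-0.218 → slack +2.082/-1.568; half-tol=0.254, Σhalf²=0.539346
  -H: nom -42.740 → Σnom=-23.170; wc +0.370/-0.070 → slack +2.452/-1.638; half-tol=0.220, Σhalf²=0.587746
  -I: nom -9.700 → Σnom=-32.870; wc +0.180/-0.180 → slack +2.632/-1.818; half-tol=0.180, Σhalf²=0.620146
  +J: nom +41.900 → Σnom=9.030; wc +0.230/-0.230 → slack +2.862/-2.048; half-tol=0.230, Σhalf²=0.673045
Nominal = 9.030. Worst-case = [9.030 - 2.048, 9.030 + 2.862] = [6.982, 11.892]. RSS = √0.673045 = 0.820.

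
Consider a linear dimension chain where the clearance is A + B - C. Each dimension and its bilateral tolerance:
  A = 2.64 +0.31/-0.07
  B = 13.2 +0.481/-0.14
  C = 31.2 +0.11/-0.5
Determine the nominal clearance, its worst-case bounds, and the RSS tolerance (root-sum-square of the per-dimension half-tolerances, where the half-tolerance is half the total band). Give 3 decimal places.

Stack each dimension's contribution:
  +A: nom +2.640 → Σnom=2.640; wc +0.310/-0.070 → slack +0.310/-0.070; half-tol=0.190, Σhalf²=0.036100
  +B: nom +13.200 → Σnom=15.840; wc +0.481/-0.140 → slack +0.791/-0.210; half-tol=0.310, Σhalf²=0.132510
  -C: nom -31.200 → Σnom=-15.360; wc +0.500/-0.110 → slack +1.291/-0.320; half-tol=0.305, Σhalf²=0.225535
Nominal = -15.360. Worst-case = [-15.360 - 0.320, -15.360 + 1.291] = [-15.680, -14.069]. RSS = √0.225535 = 0.475.

nominal=-15.360 wc=[-15.680,-14.069] rss=0.475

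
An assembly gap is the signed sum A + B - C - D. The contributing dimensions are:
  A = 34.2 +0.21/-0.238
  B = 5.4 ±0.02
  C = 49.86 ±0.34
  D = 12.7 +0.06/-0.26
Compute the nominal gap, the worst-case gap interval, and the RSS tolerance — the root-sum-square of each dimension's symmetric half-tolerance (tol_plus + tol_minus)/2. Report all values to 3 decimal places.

Stack each dimension's contribution:
  +A: nom +34.200 → Σnom=34.200; wc +0.210/-0.238 → slack +0.210/-0.238; half-tol=0.224, Σhalf²=0.050176
  +B: nom +5.400 → Σnom=39.600; wc +0.020/-0.020 → slack +0.230/-0.258; half-tol=0.020, Σhalf²=0.050576
  -C: nom -49.860 → Σnom=-10.260; wc +0.340/-0.340 → slack +0.570/-0.598; half-tol=0.340, Σhalf²=0.166176
  -D: nom -12.700 → Σnom=-22.960; wc +0.260/-0.060 → slack +0.830/-0.658; half-tol=0.160, Σhalf²=0.191776
Nominal = -22.960. Worst-case = [-22.960 - 0.658, -22.960 + 0.830] = [-23.618, -22.130]. RSS = √0.191776 = 0.438.

nominal=-22.960 wc=[-23.618,-22.130] rss=0.438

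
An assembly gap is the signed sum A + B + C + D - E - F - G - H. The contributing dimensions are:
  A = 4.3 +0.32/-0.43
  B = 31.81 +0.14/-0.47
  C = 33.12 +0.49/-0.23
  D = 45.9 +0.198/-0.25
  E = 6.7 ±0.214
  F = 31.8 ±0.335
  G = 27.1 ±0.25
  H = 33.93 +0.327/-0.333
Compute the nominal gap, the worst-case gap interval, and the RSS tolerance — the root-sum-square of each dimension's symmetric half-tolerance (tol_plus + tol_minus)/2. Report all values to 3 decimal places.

Stack each dimension's contribution:
  +A: nom +4.300 → Σnom=4.300; wc +0.320/-0.430 → slack +0.320/-0.430; half-tol=0.375, Σhalf²=0.140625
  +B: nom +31.810 → Σnom=36.110; wc +0.140/-0.470 → slack +0.460/-0.900; half-tol=0.305, Σhalf²=0.233650
  +C: nom +33.120 → Σnom=69.230; wc +0.490/-0.230 → slack +0.950/-1.130; half-tol=0.360, Σhalf²=0.363250
  +D: nom +45.900 → Σnom=115.130; wc +0.198/-0.250 → slack +1.148/-1.380; half-tol=0.224, Σhalf²=0.413426
  -E: nom -6.700 → Σnom=108.430; wc +0.214/-0.214 → slack +1.362/-1.594; half-tol=0.214, Σhalf²=0.459222
  -F: nom -31.800 → Σnom=76.630; wc +0.335/-0.335 → slack +1.697/-1.929; half-tol=0.335, Σhalf²=0.571447
  -G: nom -27.100 → Σnom=49.530; wc +0.250/-0.250 → slack +1.947/-2.179; half-tol=0.250, Σhalf²=0.633947
  -H: nom -33.930 → Σnom=15.600; wc +0.333/-0.327 → slack +2.280/-2.506; half-tol=0.330, Σhalf²=0.742847
Nominal = 15.600. Worst-case = [15.600 - 2.506, 15.600 + 2.280] = [13.094, 17.880]. RSS = √0.742847 = 0.862.

nominal=15.600 wc=[13.094,17.880] rss=0.862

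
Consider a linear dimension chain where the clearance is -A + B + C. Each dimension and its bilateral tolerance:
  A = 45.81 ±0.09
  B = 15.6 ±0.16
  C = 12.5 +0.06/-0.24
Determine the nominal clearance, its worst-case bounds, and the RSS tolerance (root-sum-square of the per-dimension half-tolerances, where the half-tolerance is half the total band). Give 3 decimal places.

nominal=-17.710 wc=[-18.200,-17.400] rss=0.237

Stack each dimension's contribution:
  -A: nom -45.810 → Σnom=-45.810; wc +0.090/-0.090 → slack +0.090/-0.090; half-tol=0.090, Σhalf²=0.008100
  +B: nom +15.600 → Σnom=-30.210; wc +0.160/-0.160 → slack +0.250/-0.250; half-tol=0.160, Σhalf²=0.033700
  +C: nom +12.500 → Σnom=-17.710; wc +0.060/-0.240 → slack +0.310/-0.490; half-tol=0.150, Σhalf²=0.056200
Nominal = -17.710. Worst-case = [-17.710 - 0.490, -17.710 + 0.310] = [-18.200, -17.400]. RSS = √0.056200 = 0.237.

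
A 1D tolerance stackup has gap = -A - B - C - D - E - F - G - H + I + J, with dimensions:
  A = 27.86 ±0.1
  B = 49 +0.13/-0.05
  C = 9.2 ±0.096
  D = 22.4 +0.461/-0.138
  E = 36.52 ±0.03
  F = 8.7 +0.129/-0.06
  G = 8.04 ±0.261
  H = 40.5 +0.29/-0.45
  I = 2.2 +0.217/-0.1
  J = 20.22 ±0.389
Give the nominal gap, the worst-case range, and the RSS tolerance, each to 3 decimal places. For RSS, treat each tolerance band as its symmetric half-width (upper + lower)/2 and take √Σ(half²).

Stack each dimension's contribution:
  -A: nom -27.860 → Σnom=-27.860; wc +0.100/-0.100 → slack +0.100/-0.100; half-tol=0.100, Σhalf²=0.010000
  -B: nom -49.000 → Σnom=-76.860; wc +0.050/-0.130 → slack +0.150/-0.230; half-tol=0.090, Σhalf²=0.018100
  -C: nom -9.200 → Σnom=-86.060; wc +0.096/-0.096 → slack +0.246/-0.326; half-tol=0.096, Σhalf²=0.027316
  -D: nom -22.400 → Σnom=-108.460; wc +0.138/-0.461 → slack +0.384/-0.787; half-tol=0.299, Σhalf²=0.117016
  -E: nom -36.520 → Σnom=-144.980; wc +0.030/-0.030 → slack +0.414/-0.817; half-tol=0.030, Σhalf²=0.117916
  -F: nom -8.700 → Σnom=-153.680; wc +0.060/-0.129 → slack +0.474/-0.946; half-tol=0.095, Σhalf²=0.126846
  -G: nom -8.040 → Σnom=-161.720; wc +0.261/-0.261 → slack +0.735/-1.207; half-tol=0.261, Σhalf²=0.194967
  -H: nom -40.500 → Σnom=-202.220; wc +0.450/-0.290 → slack +1.185/-1.497; half-tol=0.370, Σhalf²=0.331867
  +I: nom +2.200 → Σnom=-200.020; wc +0.217/-0.100 → slack +1.402/-1.597; half-tol=0.159, Σhalf²=0.356990
  +J: nom +20.220 → Σnom=-179.800; wc +0.389/-0.389 → slack +1.791/-1.986; half-tol=0.389, Σhalf²=0.508311
Nominal = -179.800. Worst-case = [-179.800 - 1.986, -179.800 + 1.791] = [-181.786, -178.009]. RSS = √0.508311 = 0.713.

nominal=-179.800 wc=[-181.786,-178.009] rss=0.713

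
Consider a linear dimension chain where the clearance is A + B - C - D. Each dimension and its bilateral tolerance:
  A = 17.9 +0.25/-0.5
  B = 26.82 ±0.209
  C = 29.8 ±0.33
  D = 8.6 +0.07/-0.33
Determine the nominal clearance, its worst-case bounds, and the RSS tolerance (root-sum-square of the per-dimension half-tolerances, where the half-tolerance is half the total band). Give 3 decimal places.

nominal=6.320 wc=[5.211,7.439] rss=0.577

Stack each dimension's contribution:
  +A: nom +17.900 → Σnom=17.900; wc +0.250/-0.500 → slack +0.250/-0.500; half-tol=0.375, Σhalf²=0.140625
  +B: nom +26.820 → Σnom=44.720; wc +0.209/-0.209 → slack +0.459/-0.709; half-tol=0.209, Σhalf²=0.184306
  -C: nom -29.800 → Σnom=14.920; wc +0.330/-0.330 → slack +0.789/-1.039; half-tol=0.330, Σhalf²=0.293206
  -D: nom -8.600 → Σnom=6.320; wc +0.330/-0.070 → slack +1.119/-1.109; half-tol=0.200, Σhalf²=0.333206
Nominal = 6.320. Worst-case = [6.320 - 1.109, 6.320 + 1.119] = [5.211, 7.439]. RSS = √0.333206 = 0.577.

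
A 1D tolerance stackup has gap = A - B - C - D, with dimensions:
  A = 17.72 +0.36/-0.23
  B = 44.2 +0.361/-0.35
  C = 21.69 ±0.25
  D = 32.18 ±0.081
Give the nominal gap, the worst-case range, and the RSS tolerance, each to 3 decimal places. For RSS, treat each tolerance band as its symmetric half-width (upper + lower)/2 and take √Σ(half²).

nominal=-80.350 wc=[-81.272,-79.309] rss=0.531

Stack each dimension's contribution:
  +A: nom +17.720 → Σnom=17.720; wc +0.360/-0.230 → slack +0.360/-0.230; half-tol=0.295, Σhalf²=0.087025
  -B: nom -44.200 → Σnom=-26.480; wc +0.350/-0.361 → slack +0.710/-0.591; half-tol=0.355, Σhalf²=0.213405
  -C: nom -21.690 → Σnom=-48.170; wc +0.250/-0.250 → slack +0.960/-0.841; half-tol=0.250, Σhalf²=0.275905
  -D: nom -32.180 → Σnom=-80.350; wc +0.081/-0.081 → slack +1.041/-0.922; half-tol=0.081, Σhalf²=0.282466
Nominal = -80.350. Worst-case = [-80.350 - 0.922, -80.350 + 1.041] = [-81.272, -79.309]. RSS = √0.282466 = 0.531.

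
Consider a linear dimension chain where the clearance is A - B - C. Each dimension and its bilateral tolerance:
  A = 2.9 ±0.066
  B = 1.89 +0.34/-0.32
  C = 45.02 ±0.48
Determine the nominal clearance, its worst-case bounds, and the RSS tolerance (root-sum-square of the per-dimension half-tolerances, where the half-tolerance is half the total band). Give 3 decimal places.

nominal=-44.010 wc=[-44.896,-43.144] rss=0.586

Stack each dimension's contribution:
  +A: nom +2.900 → Σnom=2.900; wc +0.066/-0.066 → slack +0.066/-0.066; half-tol=0.066, Σhalf²=0.004356
  -B: nom -1.890 → Σnom=1.010; wc +0.320/-0.340 → slack +0.386/-0.406; half-tol=0.330, Σhalf²=0.113256
  -C: nom -45.020 → Σnom=-44.010; wc +0.480/-0.480 → slack +0.866/-0.886; half-tol=0.480, Σhalf²=0.343656
Nominal = -44.010. Worst-case = [-44.010 - 0.886, -44.010 + 0.866] = [-44.896, -43.144]. RSS = √0.343656 = 0.586.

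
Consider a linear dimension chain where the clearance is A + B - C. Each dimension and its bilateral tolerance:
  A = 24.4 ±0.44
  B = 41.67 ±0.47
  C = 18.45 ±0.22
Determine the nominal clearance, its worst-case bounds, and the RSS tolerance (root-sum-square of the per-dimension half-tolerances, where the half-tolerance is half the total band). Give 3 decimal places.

nominal=47.620 wc=[46.490,48.750] rss=0.680

Stack each dimension's contribution:
  +A: nom +24.400 → Σnom=24.400; wc +0.440/-0.440 → slack +0.440/-0.440; half-tol=0.440, Σhalf²=0.193600
  +B: nom +41.670 → Σnom=66.070; wc +0.470/-0.470 → slack +0.910/-0.910; half-tol=0.470, Σhalf²=0.414500
  -C: nom -18.450 → Σnom=47.620; wc +0.220/-0.220 → slack +1.130/-1.130; half-tol=0.220, Σhalf²=0.462900
Nominal = 47.620. Worst-case = [47.620 - 1.130, 47.620 + 1.130] = [46.490, 48.750]. RSS = √0.462900 = 0.680.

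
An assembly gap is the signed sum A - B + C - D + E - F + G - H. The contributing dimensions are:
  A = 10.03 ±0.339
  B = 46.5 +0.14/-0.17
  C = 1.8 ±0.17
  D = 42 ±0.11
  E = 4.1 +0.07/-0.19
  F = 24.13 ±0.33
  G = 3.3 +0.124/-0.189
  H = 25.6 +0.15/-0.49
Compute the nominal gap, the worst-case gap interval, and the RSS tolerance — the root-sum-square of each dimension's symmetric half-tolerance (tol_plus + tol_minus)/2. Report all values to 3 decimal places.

nominal=-119.000 wc=[-120.618,-117.197] rss=0.658

Stack each dimension's contribution:
  +A: nom +10.030 → Σnom=10.030; wc +0.339/-0.339 → slack +0.339/-0.339; half-tol=0.339, Σhalf²=0.114921
  -B: nom -46.500 → Σnom=-36.470; wc +0.170/-0.140 → slack +0.509/-0.479; half-tol=0.155, Σhalf²=0.138946
  +C: nom +1.800 → Σnom=-34.670; wc +0.170/-0.170 → slack +0.679/-0.649; half-tol=0.170, Σhalf²=0.167846
  -D: nom -42.000 → Σnom=-76.670; wc +0.110/-0.110 → slack +0.789/-0.759; half-tol=0.110, Σhalf²=0.179946
  +E: nom +4.100 → Σnom=-72.570; wc +0.070/-0.190 → slack +0.859/-0.949; half-tol=0.130, Σhalf²=0.196846
  -F: nom -24.130 → Σnom=-96.700; wc +0.330/-0.330 → slack +1.189/-1.279; half-tol=0.330, Σhalf²=0.305746
  +G: nom +3.300 → Σnom=-93.400; wc +0.124/-0.189 → slack +1.313/-1.468; half-tol=0.157, Σhalf²=0.330238
  -H: nom -25.600 → Σnom=-119.000; wc +0.490/-0.150 → slack +1.803/-1.618; half-tol=0.320, Σhalf²=0.432638
Nominal = -119.000. Worst-case = [-119.000 - 1.618, -119.000 + 1.803] = [-120.618, -117.197]. RSS = √0.432638 = 0.658.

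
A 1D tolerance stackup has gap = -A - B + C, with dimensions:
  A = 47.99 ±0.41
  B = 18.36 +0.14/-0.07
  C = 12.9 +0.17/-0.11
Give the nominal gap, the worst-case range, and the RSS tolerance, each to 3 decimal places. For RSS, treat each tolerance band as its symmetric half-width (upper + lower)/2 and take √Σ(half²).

nominal=-53.450 wc=[-54.110,-52.800] rss=0.446

Stack each dimension's contribution:
  -A: nom -47.990 → Σnom=-47.990; wc +0.410/-0.410 → slack +0.410/-0.410; half-tol=0.410, Σhalf²=0.168100
  -B: nom -18.360 → Σnom=-66.350; wc +0.070/-0.140 → slack +0.480/-0.550; half-tol=0.105, Σhalf²=0.179125
  +C: nom +12.900 → Σnom=-53.450; wc +0.170/-0.110 → slack +0.650/-0.660; half-tol=0.140, Σhalf²=0.198725
Nominal = -53.450. Worst-case = [-53.450 - 0.660, -53.450 + 0.650] = [-54.110, -52.800]. RSS = √0.198725 = 0.446.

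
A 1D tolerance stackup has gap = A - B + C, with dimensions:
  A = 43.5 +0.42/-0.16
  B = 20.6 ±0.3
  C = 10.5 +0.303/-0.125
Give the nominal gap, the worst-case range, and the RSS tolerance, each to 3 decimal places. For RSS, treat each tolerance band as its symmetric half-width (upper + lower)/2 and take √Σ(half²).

Stack each dimension's contribution:
  +A: nom +43.500 → Σnom=43.500; wc +0.420/-0.160 → slack +0.420/-0.160; half-tol=0.290, Σhalf²=0.084100
  -B: nom -20.600 → Σnom=22.900; wc +0.300/-0.300 → slack +0.720/-0.460; half-tol=0.300, Σhalf²=0.174100
  +C: nom +10.500 → Σnom=33.400; wc +0.303/-0.125 → slack +1.023/-0.585; half-tol=0.214, Σhalf²=0.219896
Nominal = 33.400. Worst-case = [33.400 - 0.585, 33.400 + 1.023] = [32.815, 34.423]. RSS = √0.219896 = 0.469.

nominal=33.400 wc=[32.815,34.423] rss=0.469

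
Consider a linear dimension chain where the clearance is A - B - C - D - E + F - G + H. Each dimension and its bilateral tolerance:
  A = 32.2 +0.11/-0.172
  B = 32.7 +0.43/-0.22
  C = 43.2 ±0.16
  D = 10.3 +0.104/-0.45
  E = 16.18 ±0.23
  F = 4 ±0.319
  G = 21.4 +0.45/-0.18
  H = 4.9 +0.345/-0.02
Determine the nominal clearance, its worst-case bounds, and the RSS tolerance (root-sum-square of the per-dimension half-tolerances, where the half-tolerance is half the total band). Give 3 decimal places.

Stack each dimension's contribution:
  +A: nom +32.200 → Σnom=32.200; wc +0.110/-0.172 → slack +0.110/-0.172; half-tol=0.141, Σhalf²=0.019881
  -B: nom -32.700 → Σnom=-0.500; wc +0.220/-0.430 → slack +0.330/-0.602; half-tol=0.325, Σhalf²=0.125506
  -C: nom -43.200 → Σnom=-43.700; wc +0.160/-0.160 → slack +0.490/-0.762; half-tol=0.160, Σhalf²=0.151106
  -D: nom -10.300 → Σnom=-54.000; wc +0.450/-0.104 → slack +0.940/-0.866; half-tol=0.277, Σhalf²=0.227835
  -E: nom -16.180 → Σnom=-70.180; wc +0.230/-0.230 → slack +1.170/-1.096; half-tol=0.230, Σhalf²=0.280735
  +F: nom +4.000 → Σnom=-66.180; wc +0.319/-0.319 → slack +1.489/-1.415; half-tol=0.319, Σhalf²=0.382496
  -G: nom -21.400 → Σnom=-87.580; wc +0.180/-0.450 → slack +1.669/-1.865; half-tol=0.315, Σhalf²=0.481721
  +H: nom +4.900 → Σnom=-82.680; wc +0.345/-0.020 → slack +2.014/-1.885; half-tol=0.182, Σhalf²=0.515027
Nominal = -82.680. Worst-case = [-82.680 - 1.885, -82.680 + 2.014] = [-84.565, -80.666]. RSS = √0.515027 = 0.718.

nominal=-82.680 wc=[-84.565,-80.666] rss=0.718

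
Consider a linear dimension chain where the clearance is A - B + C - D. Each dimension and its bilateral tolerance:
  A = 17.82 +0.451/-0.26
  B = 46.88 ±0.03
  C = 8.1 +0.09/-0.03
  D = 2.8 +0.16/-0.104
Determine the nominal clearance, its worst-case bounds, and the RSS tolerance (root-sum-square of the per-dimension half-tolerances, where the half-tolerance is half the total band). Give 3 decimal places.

nominal=-23.760 wc=[-24.240,-23.085] rss=0.385

Stack each dimension's contribution:
  +A: nom +17.820 → Σnom=17.820; wc +0.451/-0.260 → slack +0.451/-0.260; half-tol=0.356, Σhalf²=0.126380
  -B: nom -46.880 → Σnom=-29.060; wc +0.030/-0.030 → slack +0.481/-0.290; half-tol=0.030, Σhalf²=0.127280
  +C: nom +8.100 → Σnom=-20.960; wc +0.090/-0.030 → slack +0.571/-0.320; half-tol=0.060, Σhalf²=0.130880
  -D: nom -2.800 → Σnom=-23.760; wc +0.104/-0.160 → slack +0.675/-0.480; half-tol=0.132, Σhalf²=0.148304
Nominal = -23.760. Worst-case = [-23.760 - 0.480, -23.760 + 0.675] = [-24.240, -23.085]. RSS = √0.148304 = 0.385.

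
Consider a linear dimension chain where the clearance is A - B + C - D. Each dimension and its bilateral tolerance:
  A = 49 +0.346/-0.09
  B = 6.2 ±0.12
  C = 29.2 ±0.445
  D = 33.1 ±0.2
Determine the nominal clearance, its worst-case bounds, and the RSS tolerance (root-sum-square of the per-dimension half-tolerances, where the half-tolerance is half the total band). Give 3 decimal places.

nominal=38.900 wc=[38.045,40.011] rss=0.548

Stack each dimension's contribution:
  +A: nom +49.000 → Σnom=49.000; wc +0.346/-0.090 → slack +0.346/-0.090; half-tol=0.218, Σhalf²=0.047524
  -B: nom -6.200 → Σnom=42.800; wc +0.120/-0.120 → slack +0.466/-0.210; half-tol=0.120, Σhalf²=0.061924
  +C: nom +29.200 → Σnom=72.000; wc +0.445/-0.445 → slack +0.911/-0.655; half-tol=0.445, Σhalf²=0.259949
  -D: nom -33.100 → Σnom=38.900; wc +0.200/-0.200 → slack +1.111/-0.855; half-tol=0.200, Σhalf²=0.299949
Nominal = 38.900. Worst-case = [38.900 - 0.855, 38.900 + 1.111] = [38.045, 40.011]. RSS = √0.299949 = 0.548.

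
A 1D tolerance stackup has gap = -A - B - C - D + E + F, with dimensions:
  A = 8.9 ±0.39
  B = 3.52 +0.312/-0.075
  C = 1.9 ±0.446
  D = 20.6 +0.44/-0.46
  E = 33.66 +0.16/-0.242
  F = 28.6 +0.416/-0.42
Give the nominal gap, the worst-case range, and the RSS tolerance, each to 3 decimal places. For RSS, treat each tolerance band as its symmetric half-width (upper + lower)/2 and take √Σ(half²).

Stack each dimension's contribution:
  -A: nom -8.900 → Σnom=-8.900; wc +0.390/-0.390 → slack +0.390/-0.390; half-tol=0.390, Σhalf²=0.152100
  -B: nom -3.520 → Σnom=-12.420; wc +0.075/-0.312 → slack +0.465/-0.702; half-tol=0.194, Σhalf²=0.189542
  -C: nom -1.900 → Σnom=-14.320; wc +0.446/-0.446 → slack +0.911/-1.148; half-tol=0.446, Σhalf²=0.388458
  -D: nom -20.600 → Σnom=-34.920; wc +0.460/-0.440 → slack +1.371/-1.588; half-tol=0.450, Σhalf²=0.590958
  +E: nom +33.660 → Σnom=-1.260; wc +0.160/-0.242 → slack +1.531/-1.830; half-tol=0.201, Σhalf²=0.631359
  +F: nom +28.600 → Σnom=27.340; wc +0.416/-0.420 → slack +1.947/-2.250; half-tol=0.418, Σhalf²=0.806083
Nominal = 27.340. Worst-case = [27.340 - 2.250, 27.340 + 1.947] = [25.090, 29.287]. RSS = √0.806083 = 0.898.

nominal=27.340 wc=[25.090,29.287] rss=0.898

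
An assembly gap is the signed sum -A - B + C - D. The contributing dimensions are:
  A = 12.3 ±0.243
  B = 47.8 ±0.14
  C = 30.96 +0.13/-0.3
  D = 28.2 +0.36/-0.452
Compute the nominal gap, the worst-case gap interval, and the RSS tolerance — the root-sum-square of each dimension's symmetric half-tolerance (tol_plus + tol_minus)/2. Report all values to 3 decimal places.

nominal=-57.340 wc=[-58.383,-56.375] rss=0.538

Stack each dimension's contribution:
  -A: nom -12.300 → Σnom=-12.300; wc +0.243/-0.243 → slack +0.243/-0.243; half-tol=0.243, Σhalf²=0.059049
  -B: nom -47.800 → Σnom=-60.100; wc +0.140/-0.140 → slack +0.383/-0.383; half-tol=0.140, Σhalf²=0.078649
  +C: nom +30.960 → Σnom=-29.140; wc +0.130/-0.300 → slack +0.513/-0.683; half-tol=0.215, Σhalf²=0.124874
  -D: nom -28.200 → Σnom=-57.340; wc +0.452/-0.360 → slack +0.965/-1.043; half-tol=0.406, Σhalf²=0.289710
Nominal = -57.340. Worst-case = [-57.340 - 1.043, -57.340 + 0.965] = [-58.383, -56.375]. RSS = √0.289710 = 0.538.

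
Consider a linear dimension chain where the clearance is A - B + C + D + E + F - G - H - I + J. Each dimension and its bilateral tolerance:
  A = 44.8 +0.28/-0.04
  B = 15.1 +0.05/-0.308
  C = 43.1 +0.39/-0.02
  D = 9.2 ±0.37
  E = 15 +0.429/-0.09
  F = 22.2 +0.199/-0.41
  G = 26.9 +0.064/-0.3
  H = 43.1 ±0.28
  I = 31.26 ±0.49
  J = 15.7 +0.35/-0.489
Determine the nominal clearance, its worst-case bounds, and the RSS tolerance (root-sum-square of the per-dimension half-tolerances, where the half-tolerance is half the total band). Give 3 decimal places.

nominal=33.640 wc=[31.337,37.036] rss=0.961

Stack each dimension's contribution:
  +A: nom +44.800 → Σnom=44.800; wc +0.280/-0.040 → slack +0.280/-0.040; half-tol=0.160, Σhalf²=0.025600
  -B: nom -15.100 → Σnom=29.700; wc +0.308/-0.050 → slack +0.588/-0.090; half-tol=0.179, Σhalf²=0.057641
  +C: nom +43.100 → Σnom=72.800; wc +0.390/-0.020 → slack +0.978/-0.110; half-tol=0.205, Σhalf²=0.099666
  +D: nom +9.200 → Σnom=82.000; wc +0.370/-0.370 → slack +1.348/-0.480; half-tol=0.370, Σhalf²=0.236566
  +E: nom +15.000 → Σnom=97.000; wc +0.429/-0.090 → slack +1.777/-0.570; half-tol=0.260, Σhalf²=0.303906
  +F: nom +22.200 → Σnom=119.200; wc +0.199/-0.410 → slack +1.976/-0.980; half-tol=0.304, Σhalf²=0.396626
  -G: nom -26.900 → Σnom=92.300; wc +0.300/-0.064 → slack +2.276/-1.044; half-tol=0.182, Σhalf²=0.429750
  -H: nom -43.100 → Σnom=49.200; wc +0.280/-0.280 → slack +2.556/-1.324; half-tol=0.280, Σhalf²=0.508150
  -I: nom -31.260 → Σnom=17.940; wc +0.490/-0.490 → slack +3.046/-1.814; half-tol=0.490, Σhalf²=0.748250
  +J: nom +15.700 → Σnom=33.640; wc +0.350/-0.489 → slack +3.396/-2.303; half-tol=0.419, Σhalf²=0.924231
Nominal = 33.640. Worst-case = [33.640 - 2.303, 33.640 + 3.396] = [31.337, 37.036]. RSS = √0.924231 = 0.961.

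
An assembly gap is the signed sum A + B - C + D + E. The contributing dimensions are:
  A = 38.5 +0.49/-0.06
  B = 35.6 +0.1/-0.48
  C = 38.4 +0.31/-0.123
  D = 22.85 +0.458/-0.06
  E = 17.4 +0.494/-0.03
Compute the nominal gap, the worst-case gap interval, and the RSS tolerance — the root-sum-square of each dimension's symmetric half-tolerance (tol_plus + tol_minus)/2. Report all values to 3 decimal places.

Stack each dimension's contribution:
  +A: nom +38.500 → Σnom=38.500; wc +0.490/-0.060 → slack +0.490/-0.060; half-tol=0.275, Σhalf²=0.075625
  +B: nom +35.600 → Σnom=74.100; wc +0.100/-0.480 → slack +0.590/-0.540; half-tol=0.290, Σhalf²=0.159725
  -C: nom -38.400 → Σnom=35.700; wc +0.123/-0.310 → slack +0.713/-0.850; half-tol=0.216, Σhalf²=0.206597
  +D: nom +22.850 → Σnom=58.550; wc +0.458/-0.060 → slack +1.171/-0.910; half-tol=0.259, Σhalf²=0.273678
  +E: nom +17.400 → Σnom=75.950; wc +0.494/-0.030 → slack +1.665/-0.940; half-tol=0.262, Σhalf²=0.342322
Nominal = 75.950. Worst-case = [75.950 - 0.940, 75.950 + 1.665] = [75.010, 77.615]. RSS = √0.342322 = 0.585.

nominal=75.950 wc=[75.010,77.615] rss=0.585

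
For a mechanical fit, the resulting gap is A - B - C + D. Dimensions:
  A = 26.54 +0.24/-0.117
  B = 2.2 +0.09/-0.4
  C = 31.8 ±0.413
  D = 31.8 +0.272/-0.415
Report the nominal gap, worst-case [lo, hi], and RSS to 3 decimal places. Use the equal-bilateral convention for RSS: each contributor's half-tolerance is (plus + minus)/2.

Stack each dimension's contribution:
  +A: nom +26.540 → Σnom=26.540; wc +0.240/-0.117 → slack +0.240/-0.117; half-tol=0.178, Σhalf²=0.031862
  -B: nom -2.200 → Σnom=24.340; wc +0.400/-0.090 → slack +0.640/-0.207; half-tol=0.245, Σhalf²=0.091887
  -C: nom -31.800 → Σnom=-7.460; wc +0.413/-0.413 → slack +1.053/-0.620; half-tol=0.413, Σhalf²=0.262456
  +D: nom +31.800 → Σnom=24.340; wc +0.272/-0.415 → slack +1.325/-1.035; half-tol=0.344, Σhalf²=0.380448
Nominal = 24.340. Worst-case = [24.340 - 1.035, 24.340 + 1.325] = [23.305, 25.665]. RSS = √0.380448 = 0.617.

nominal=24.340 wc=[23.305,25.665] rss=0.617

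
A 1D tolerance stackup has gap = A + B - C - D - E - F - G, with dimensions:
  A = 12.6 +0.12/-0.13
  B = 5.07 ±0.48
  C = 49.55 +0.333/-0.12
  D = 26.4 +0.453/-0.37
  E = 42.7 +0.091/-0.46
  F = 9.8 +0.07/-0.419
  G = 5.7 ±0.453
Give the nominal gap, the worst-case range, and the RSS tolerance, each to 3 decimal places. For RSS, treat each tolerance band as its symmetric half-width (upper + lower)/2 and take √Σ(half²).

Stack each dimension's contribution:
  +A: nom +12.600 → Σnom=12.600; wc +0.120/-0.130 → slack +0.120/-0.130; half-tol=0.125, Σhalf²=0.015625
  +B: nom +5.070 → Σnom=17.670; wc +0.480/-0.480 → slack +0.600/-0.610; half-tol=0.480, Σhalf²=0.246025
  -C: nom -49.550 → Σnom=-31.880; wc +0.120/-0.333 → slack +0.720/-0.943; half-tol=0.227, Σhalf²=0.297327
  -D: nom -26.400 → Σnom=-58.280; wc +0.370/-0.453 → slack +1.090/-1.396; half-tol=0.411, Σhalf²=0.466660
  -E: nom -42.700 → Σnom=-100.980; wc +0.460/-0.091 → slack +1.550/-1.487; half-tol=0.276, Σhalf²=0.542560
  -F: nom -9.800 → Σnom=-110.780; wc +0.419/-0.070 → slack +1.969/-1.557; half-tol=0.244, Σhalf²=0.602340
  -G: nom -5.700 → Σnom=-116.480; wc +0.453/-0.453 → slack +2.422/-2.010; half-tol=0.453, Σhalf²=0.807549
Nominal = -116.480. Worst-case = [-116.480 - 2.010, -116.480 + 2.422] = [-118.490, -114.058]. RSS = √0.807549 = 0.899.

nominal=-116.480 wc=[-118.490,-114.058] rss=0.899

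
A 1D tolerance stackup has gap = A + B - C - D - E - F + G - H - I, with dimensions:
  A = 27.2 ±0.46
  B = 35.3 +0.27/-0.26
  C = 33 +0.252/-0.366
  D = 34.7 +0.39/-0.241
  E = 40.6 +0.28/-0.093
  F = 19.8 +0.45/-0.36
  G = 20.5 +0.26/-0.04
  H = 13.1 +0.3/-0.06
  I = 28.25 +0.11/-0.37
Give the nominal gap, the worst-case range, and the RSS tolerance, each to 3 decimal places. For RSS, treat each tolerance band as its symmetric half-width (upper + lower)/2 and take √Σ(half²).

nominal=-86.450 wc=[-88.992,-83.970] rss=0.888

Stack each dimension's contribution:
  +A: nom +27.200 → Σnom=27.200; wc +0.460/-0.460 → slack +0.460/-0.460; half-tol=0.460, Σhalf²=0.211600
  +B: nom +35.300 → Σnom=62.500; wc +0.270/-0.260 → slack +0.730/-0.720; half-tol=0.265, Σhalf²=0.281825
  -C: nom -33.000 → Σnom=29.500; wc +0.366/-0.252 → slack +1.096/-0.972; half-tol=0.309, Σhalf²=0.377306
  -D: nom -34.700 → Σnom=-5.200; wc +0.241/-0.390 → slack +1.337/-1.362; half-tol=0.316, Σhalf²=0.476846
  -E: nom -40.600 → Σnom=-45.800; wc +0.093/-0.280 → slack +1.430/-1.642; half-tol=0.186, Σhalf²=0.511628
  -F: nom -19.800 → Σnom=-65.600; wc +0.360/-0.450 → slack +1.790/-2.092; half-tol=0.405, Σhalf²=0.675653
  +G: nom +20.500 → Σnom=-45.100; wc +0.260/-0.040 → slack +2.050/-2.132; half-tol=0.150, Σhalf²=0.698153
  -H: nom -13.100 → Σnom=-58.200; wc +0.060/-0.300 → slack +2.110/-2.432; half-tol=0.180, Σhalf²=0.730553
  -I: nom -28.250 → Σnom=-86.450; wc +0.370/-0.110 → slack +2.480/-2.542; half-tol=0.240, Σhalf²=0.788153
Nominal = -86.450. Worst-case = [-86.450 - 2.542, -86.450 + 2.480] = [-88.992, -83.970]. RSS = √0.788153 = 0.888.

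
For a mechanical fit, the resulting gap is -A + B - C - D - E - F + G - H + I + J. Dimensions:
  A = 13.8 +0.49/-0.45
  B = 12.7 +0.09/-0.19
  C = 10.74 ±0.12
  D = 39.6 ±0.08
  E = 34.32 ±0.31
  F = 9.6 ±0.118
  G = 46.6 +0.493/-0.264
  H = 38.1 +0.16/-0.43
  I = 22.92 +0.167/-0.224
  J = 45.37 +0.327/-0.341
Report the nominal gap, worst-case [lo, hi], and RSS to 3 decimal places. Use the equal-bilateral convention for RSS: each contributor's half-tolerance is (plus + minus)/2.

nominal=-18.570 wc=[-20.867,-15.985] rss=0.867

Stack each dimension's contribution:
  -A: nom -13.800 → Σnom=-13.800; wc +0.450/-0.490 → slack +0.450/-0.490; half-tol=0.470, Σhalf²=0.220900
  +B: nom +12.700 → Σnom=-1.100; wc +0.090/-0.190 → slack +0.540/-0.680; half-tol=0.140, Σhalf²=0.240500
  -C: nom -10.740 → Σnom=-11.840; wc +0.120/-0.120 → slack +0.660/-0.800; half-tol=0.120, Σhalf²=0.254900
  -D: nom -39.600 → Σnom=-51.440; wc +0.080/-0.080 → slack +0.740/-0.880; half-tol=0.080, Σhalf²=0.261300
  -E: nom -34.320 → Σnom=-85.760; wc +0.310/-0.310 → slack +1.050/-1.190; half-tol=0.310, Σhalf²=0.357400
  -F: nom -9.600 → Σnom=-95.360; wc +0.118/-0.118 → slack +1.168/-1.308; half-tol=0.118, Σhalf²=0.371324
  +G: nom +46.600 → Σnom=-48.760; wc +0.493/-0.264 → slack +1.661/-1.572; half-tol=0.379, Σhalf²=0.514586
  -H: nom -38.100 → Σnom=-86.860; wc +0.430/-0.160 → slack +2.091/-1.732; half-tol=0.295, Σhalf²=0.601611
  +I: nom +22.920 → Σnom=-63.940; wc +0.167/-0.224 → slack +2.258/-1.956; half-tol=0.196, Σhalf²=0.639831
  +J: nom +45.370 → Σnom=-18.570; wc +0.327/-0.341 → slack +2.585/-2.297; half-tol=0.334, Σhalf²=0.751387
Nominal = -18.570. Worst-case = [-18.570 - 2.297, -18.570 + 2.585] = [-20.867, -15.985]. RSS = √0.751387 = 0.867.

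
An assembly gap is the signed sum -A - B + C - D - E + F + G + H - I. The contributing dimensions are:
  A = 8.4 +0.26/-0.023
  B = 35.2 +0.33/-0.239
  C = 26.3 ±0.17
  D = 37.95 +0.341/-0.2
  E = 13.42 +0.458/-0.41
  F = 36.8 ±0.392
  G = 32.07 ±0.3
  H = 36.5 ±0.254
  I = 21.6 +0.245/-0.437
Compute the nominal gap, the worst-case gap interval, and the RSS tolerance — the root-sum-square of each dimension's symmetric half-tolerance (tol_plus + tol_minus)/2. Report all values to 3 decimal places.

Stack each dimension's contribution:
  -A: nom -8.400 → Σnom=-8.400; wc +0.023/-0.260 → slack +0.023/-0.260; half-tol=0.142, Σhalf²=0.020022
  -B: nom -35.200 → Σnom=-43.600; wc +0.239/-0.330 → slack +0.262/-0.590; half-tol=0.284, Σhalf²=0.100962
  +C: nom +26.300 → Σnom=-17.300; wc +0.170/-0.170 → slack +0.432/-0.760; half-tol=0.170, Σhalf²=0.129862
  -D: nom -37.950 → Σnom=-55.250; wc +0.200/-0.341 → slack +0.632/-1.101; half-tol=0.271, Σhalf²=0.203033
  -E: nom -13.420 → Σnom=-68.670; wc +0.410/-0.458 → slack +1.042/-1.559; half-tol=0.434, Σhalf²=0.391389
  +F: nom +36.800 → Σnom=-31.870; wc +0.392/-0.392 → slack +1.434/-1.951; half-tol=0.392, Σhalf²=0.545053
  +G: nom +32.070 → Σnom=0.200; wc +0.300/-0.300 → slack +1.734/-2.251; half-tol=0.300, Σhalf²=0.635053
  +H: nom +36.500 → Σnom=36.700; wc +0.254/-0.254 → slack +1.988/-2.505; half-tol=0.254, Σhalf²=0.699569
  -I: nom -21.600 → Σnom=15.100; wc +0.437/-0.245 → slack +2.425/-2.750; half-tol=0.341, Σhalf²=0.815850
Nominal = 15.100. Worst-case = [15.100 - 2.750, 15.100 + 2.425] = [12.350, 17.525]. RSS = √0.815850 = 0.903.

nominal=15.100 wc=[12.350,17.525] rss=0.903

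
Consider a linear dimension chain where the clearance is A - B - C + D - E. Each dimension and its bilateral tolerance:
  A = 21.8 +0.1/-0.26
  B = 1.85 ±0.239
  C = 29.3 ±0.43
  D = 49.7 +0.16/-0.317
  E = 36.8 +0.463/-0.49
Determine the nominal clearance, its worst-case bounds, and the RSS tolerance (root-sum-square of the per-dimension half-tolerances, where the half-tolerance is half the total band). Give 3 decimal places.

nominal=3.550 wc=[1.841,4.969] rss=0.747

Stack each dimension's contribution:
  +A: nom +21.800 → Σnom=21.800; wc +0.100/-0.260 → slack +0.100/-0.260; half-tol=0.180, Σhalf²=0.032400
  -B: nom -1.850 → Σnom=19.950; wc +0.239/-0.239 → slack +0.339/-0.499; half-tol=0.239, Σhalf²=0.089521
  -C: nom -29.300 → Σnom=-9.350; wc +0.430/-0.430 → slack +0.769/-0.929; half-tol=0.430, Σhalf²=0.274421
  +D: nom +49.700 → Σnom=40.350; wc +0.160/-0.317 → slack +0.929/-1.246; half-tol=0.238, Σhalf²=0.331303
  -E: nom -36.800 → Σnom=3.550; wc +0.490/-0.463 → slack +1.419/-1.709; half-tol=0.477, Σhalf²=0.558356
Nominal = 3.550. Worst-case = [3.550 - 1.709, 3.550 + 1.419] = [1.841, 4.969]. RSS = √0.558356 = 0.747.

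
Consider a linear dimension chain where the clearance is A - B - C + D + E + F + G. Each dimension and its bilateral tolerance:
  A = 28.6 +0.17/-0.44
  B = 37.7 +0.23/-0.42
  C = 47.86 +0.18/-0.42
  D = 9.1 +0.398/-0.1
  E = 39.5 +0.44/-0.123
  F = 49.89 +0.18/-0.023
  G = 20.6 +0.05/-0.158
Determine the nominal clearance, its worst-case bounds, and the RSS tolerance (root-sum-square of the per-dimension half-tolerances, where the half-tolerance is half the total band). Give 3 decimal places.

Stack each dimension's contribution:
  +A: nom +28.600 → Σnom=28.600; wc +0.170/-0.440 → slack +0.170/-0.440; half-tol=0.305, Σhalf²=0.093025
  -B: nom -37.700 → Σnom=-9.100; wc +0.420/-0.230 → slack +0.590/-0.670; half-tol=0.325, Σhalf²=0.198650
  -C: nom -47.860 → Σnom=-56.960; wc +0.420/-0.180 → slack +1.010/-0.850; half-tol=0.300, Σhalf²=0.288650
  +D: nom +9.100 → Σnom=-47.860; wc +0.398/-0.100 → slack +1.408/-0.950; half-tol=0.249, Σhalf²=0.350651
  +E: nom +39.500 → Σnom=-8.360; wc +0.440/-0.123 → slack +1.848/-1.073; half-tol=0.281, Σhalf²=0.429893
  +F: nom +49.890 → Σnom=41.530; wc +0.180/-0.023 → slack +2.028/-1.096; half-tol=0.101, Σhalf²=0.440195
  +G: nom +20.600 → Σnom=62.130; wc +0.050/-0.158 → slack +2.078/-1.254; half-tol=0.104, Σhalf²=0.451011
Nominal = 62.130. Worst-case = [62.130 - 1.254, 62.130 + 2.078] = [60.876, 64.208]. RSS = √0.451011 = 0.672.

nominal=62.130 wc=[60.876,64.208] rss=0.672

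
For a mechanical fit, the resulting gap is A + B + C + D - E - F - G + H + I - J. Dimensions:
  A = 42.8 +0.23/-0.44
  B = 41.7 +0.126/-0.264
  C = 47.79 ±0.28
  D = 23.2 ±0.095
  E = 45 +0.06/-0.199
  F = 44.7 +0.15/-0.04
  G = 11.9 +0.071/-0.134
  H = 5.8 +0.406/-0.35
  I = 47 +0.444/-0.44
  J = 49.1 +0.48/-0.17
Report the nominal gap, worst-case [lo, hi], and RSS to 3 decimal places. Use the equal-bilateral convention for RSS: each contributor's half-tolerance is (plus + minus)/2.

nominal=57.590 wc=[54.960,59.714] rss=0.847

Stack each dimension's contribution:
  +A: nom +42.800 → Σnom=42.800; wc +0.230/-0.440 → slack +0.230/-0.440; half-tol=0.335, Σhalf²=0.112225
  +B: nom +41.700 → Σnom=84.500; wc +0.126/-0.264 → slack +0.356/-0.704; half-tol=0.195, Σhalf²=0.150250
  +C: nom +47.790 → Σnom=132.290; wc +0.280/-0.280 → slack +0.636/-0.984; half-tol=0.280, Σhalf²=0.228650
  +D: nom +23.200 → Σnom=155.490; wc +0.095/-0.095 → slack +0.731/-1.079; half-tol=0.095, Σhalf²=0.237675
  -E: nom -45.000 → Σnom=110.490; wc +0.199/-0.060 → slack +0.930/-1.139; half-tol=0.130, Σhalf²=0.254445
  -F: nom -44.700 → Σnom=65.790; wc +0.040/-0.150 → slack +0.970/-1.289; half-tol=0.095, Σhalf²=0.263470
  -G: nom -11.900 → Σnom=53.890; wc +0.134/-0.071 → slack +1.104/-1.360; half-tol=0.103, Σhalf²=0.273977
  +H: nom +5.800 → Σnom=59.690; wc +0.406/-0.350 → slack +1.510/-1.710; half-tol=0.378, Σhalf²=0.416861
  +I: nom +47.000 → Σnom=106.690; wc +0.444/-0.440 → slack +1.954/-2.150; half-tol=0.442, Σhalf²=0.612225
  -J: nom -49.100 → Σnom=57.590; wc +0.170/-0.480 → slack +2.124/-2.630; half-tol=0.325, Σhalf²=0.717850
Nominal = 57.590. Worst-case = [57.590 - 2.630, 57.590 + 2.124] = [54.960, 59.714]. RSS = √0.717850 = 0.847.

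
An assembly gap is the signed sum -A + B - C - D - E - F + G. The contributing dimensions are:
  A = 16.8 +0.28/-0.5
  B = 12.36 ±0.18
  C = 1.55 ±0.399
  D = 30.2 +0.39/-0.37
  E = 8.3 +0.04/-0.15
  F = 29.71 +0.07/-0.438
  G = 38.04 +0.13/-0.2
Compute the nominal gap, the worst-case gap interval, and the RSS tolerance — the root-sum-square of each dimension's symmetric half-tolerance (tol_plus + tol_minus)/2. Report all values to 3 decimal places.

nominal=-36.160 wc=[-37.719,-33.993] rss=0.767

Stack each dimension's contribution:
  -A: nom -16.800 → Σnom=-16.800; wc +0.500/-0.280 → slack +0.500/-0.280; half-tol=0.390, Σhalf²=0.152100
  +B: nom +12.360 → Σnom=-4.440; wc +0.180/-0.180 → slack +0.680/-0.460; half-tol=0.180, Σhalf²=0.184500
  -C: nom -1.550 → Σnom=-5.990; wc +0.399/-0.399 → slack +1.079/-0.859; half-tol=0.399, Σhalf²=0.343701
  -D: nom -30.200 → Σnom=-36.190; wc +0.370/-0.390 → slack +1.449/-1.249; half-tol=0.380, Σhalf²=0.488101
  -E: nom -8.300 → Σnom=-44.490; wc +0.150/-0.040 → slack +1.599/-1.289; half-tol=0.095, Σhalf²=0.497126
  -F: nom -29.710 → Σnom=-74.200; wc +0.438/-0.070 → slack +2.037/-1.359; half-tol=0.254, Σhalf²=0.561642
  +G: nom +38.040 → Σnom=-36.160; wc +0.130/-0.200 → slack +2.167/-1.559; half-tol=0.165, Σhalf²=0.588867
Nominal = -36.160. Worst-case = [-36.160 - 1.559, -36.160 + 2.167] = [-37.719, -33.993]. RSS = √0.588867 = 0.767.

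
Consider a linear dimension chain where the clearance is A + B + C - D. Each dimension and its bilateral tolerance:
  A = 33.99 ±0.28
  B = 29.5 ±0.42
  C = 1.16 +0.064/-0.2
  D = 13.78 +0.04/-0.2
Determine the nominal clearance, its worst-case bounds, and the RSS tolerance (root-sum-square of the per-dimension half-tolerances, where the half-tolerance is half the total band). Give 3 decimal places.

Stack each dimension's contribution:
  +A: nom +33.990 → Σnom=33.990; wc +0.280/-0.280 → slack +0.280/-0.280; half-tol=0.280, Σhalf²=0.078400
  +B: nom +29.500 → Σnom=63.490; wc +0.420/-0.420 → slack +0.700/-0.700; half-tol=0.420, Σhalf²=0.254800
  +C: nom +1.160 → Σnom=64.650; wc +0.064/-0.200 → slack +0.764/-0.900; half-tol=0.132, Σhalf²=0.272224
  -D: nom -13.780 → Σnom=50.870; wc +0.200/-0.040 → slack +0.964/-0.940; half-tol=0.120, Σhalf²=0.286624
Nominal = 50.870. Worst-case = [50.870 - 0.940, 50.870 + 0.964] = [49.930, 51.834]. RSS = √0.286624 = 0.535.

nominal=50.870 wc=[49.930,51.834] rss=0.535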